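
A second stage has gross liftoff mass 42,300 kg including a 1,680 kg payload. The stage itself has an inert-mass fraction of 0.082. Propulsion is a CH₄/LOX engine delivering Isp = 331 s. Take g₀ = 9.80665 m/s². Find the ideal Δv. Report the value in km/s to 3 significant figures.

Stage wet mass = m₀ − payload = 42,300 − 1,680 = 40,620 kg.
Stage dry mass = ε × stage wet mass = 0.082 × 40,620 = 3,330.84 kg.
Burnout mass m_f = stage dry + payload = 3,330.84 + 1,680 = 5,010.84 kg.
v_e = Isp · g₀ = 331 × 9.80665 = 3246.0 m/s.
By the Tsiolkovsky rocket equation, Δv = v_e · ln(42,300/5,010.84) = 3246.0 × ln(8.442) = 3246.0 × 2.1332 ≈ 6924 m/s.

Δv ≈ 6.92 km/s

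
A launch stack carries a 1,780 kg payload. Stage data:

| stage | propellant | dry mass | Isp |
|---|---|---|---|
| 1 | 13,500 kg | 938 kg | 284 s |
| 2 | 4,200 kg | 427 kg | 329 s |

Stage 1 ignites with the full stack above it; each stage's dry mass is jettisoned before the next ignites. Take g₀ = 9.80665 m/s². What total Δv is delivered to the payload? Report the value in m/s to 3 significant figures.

Ignition mass of stage 1 = 13,500+938 + 4,200+427 + 1,780 = 20,845 kg.
Stage 1: m₀ = 20,845 kg, m_f = 20,845 − 13,500 = 7,345 kg; Δv = 284×9.80665×ln(2.838) = 2785.1×1.0431 ≈ 2905 m/s.
Stage 2: m₀ = 6,407 kg, m_f = 6,407 − 4,200 = 2,207 kg; Δv = 329×9.80665×ln(2.903) = 3226.4×1.0658 ≈ 3439 m/s.
Total Δv = 2905 + 3439 = 6344 m/s.

Δv ≈ 6340 m/s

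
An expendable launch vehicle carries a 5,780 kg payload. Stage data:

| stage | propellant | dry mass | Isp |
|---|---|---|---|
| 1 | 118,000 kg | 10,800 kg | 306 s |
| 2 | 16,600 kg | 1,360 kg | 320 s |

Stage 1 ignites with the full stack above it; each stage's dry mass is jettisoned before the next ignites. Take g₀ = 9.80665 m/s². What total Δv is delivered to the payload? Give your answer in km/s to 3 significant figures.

Ignition mass of stage 1 = 118,000+10,800 + 16,600+1,360 + 5,780 = 152,540 kg.
Stage 1: m₀ = 152,540 kg, m_f = 152,540 − 118,000 = 34,540 kg; Δv = 306×9.80665×ln(4.416) = 3000.8×1.4853 ≈ 4457 m/s.
Stage 2: m₀ = 23,740 kg, m_f = 23,740 − 16,600 = 7,140 kg; Δv = 320×9.80665×ln(3.325) = 3138.1×1.2014 ≈ 3770 m/s.
Total Δv = 4457 + 3770 = 8227 m/s.

Δv ≈ 8.23 km/s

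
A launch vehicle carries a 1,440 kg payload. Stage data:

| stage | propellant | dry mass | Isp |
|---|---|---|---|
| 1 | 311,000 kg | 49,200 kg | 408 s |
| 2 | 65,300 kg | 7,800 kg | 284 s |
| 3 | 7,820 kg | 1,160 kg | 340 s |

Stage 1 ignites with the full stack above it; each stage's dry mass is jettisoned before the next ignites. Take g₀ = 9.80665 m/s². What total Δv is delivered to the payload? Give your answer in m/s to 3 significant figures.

Δv ≈ 13700 m/s

Ignition mass of stage 1 = 311,000+49,200 + 65,300+7,800 + 7,820+1,160 + 1,440 = 443,720 kg.
Stage 1: m₀ = 443,720 kg, m_f = 443,720 − 311,000 = 132,720 kg; Δv = 408×9.80665×ln(3.343) = 4001.1×1.2070 ≈ 4829 m/s.
Stage 2: m₀ = 83,520 kg, m_f = 83,520 − 65,300 = 18,220 kg; Δv = 284×9.80665×ln(4.584) = 2785.1×1.5226 ≈ 4240 m/s.
Stage 3: m₀ = 10,420 kg, m_f = 10,420 − 7,820 = 2,600 kg; Δv = 340×9.80665×ln(4.008) = 3334.3×1.3882 ≈ 4629 m/s.
Total Δv = 4829 + 4240 + 4629 = 13698 m/s.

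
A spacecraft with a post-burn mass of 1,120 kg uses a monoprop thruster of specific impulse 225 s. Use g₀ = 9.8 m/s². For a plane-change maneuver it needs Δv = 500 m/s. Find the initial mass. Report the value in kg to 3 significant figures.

initial mass ≈ 1410 kg

v_e = Isp · g₀ = 225 × 9.8 = 2205.0 m/s.
m₀/m_f = exp(Δv / v_e) = exp(500 / 2205.0) = exp(0.2268) = 1.2545.
m₀ = m_f × 1.2545 = 1,120 × 1.2545 = 1,405.04 kg.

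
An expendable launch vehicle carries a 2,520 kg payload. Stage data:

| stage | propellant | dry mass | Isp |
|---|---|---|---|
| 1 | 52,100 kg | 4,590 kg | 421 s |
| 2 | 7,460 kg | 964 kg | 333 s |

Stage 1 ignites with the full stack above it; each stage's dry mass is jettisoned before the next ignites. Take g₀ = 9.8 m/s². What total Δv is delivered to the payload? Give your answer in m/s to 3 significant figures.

Ignition mass of stage 1 = 52,100+4,590 + 7,460+964 + 2,520 = 67,634 kg.
Stage 1: m₀ = 67,634 kg, m_f = 67,634 − 52,100 = 15,534 kg; Δv = 421×9.8×ln(4.354) = 4125.8×1.4711 ≈ 6069 m/s.
Stage 2: m₀ = 10,944 kg, m_f = 10,944 − 7,460 = 3,484 kg; Δv = 333×9.8×ln(3.141) = 3263.4×1.1446 ≈ 3735 m/s.
Total Δv = 6069 + 3735 = 9804 m/s.

Δv ≈ 9800 m/s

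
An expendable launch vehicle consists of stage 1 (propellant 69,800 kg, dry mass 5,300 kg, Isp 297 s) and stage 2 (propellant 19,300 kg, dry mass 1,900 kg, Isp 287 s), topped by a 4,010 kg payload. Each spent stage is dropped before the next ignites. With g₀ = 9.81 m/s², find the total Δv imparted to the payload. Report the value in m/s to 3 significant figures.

Δv ≈ 7550 m/s

Ignition mass of stage 1 = 69,800+5,300 + 19,300+1,900 + 4,010 = 100,310 kg.
Stage 1: m₀ = 100,310 kg, m_f = 100,310 − 69,800 = 30,510 kg; Δv = 297×9.81×ln(3.288) = 2913.6×1.1902 ≈ 3468 m/s.
Stage 2: m₀ = 25,210 kg, m_f = 25,210 − 19,300 = 5,910 kg; Δv = 287×9.81×ln(4.266) = 2815.5×1.4506 ≈ 4084 m/s.
Total Δv = 3468 + 4084 = 7552 m/s.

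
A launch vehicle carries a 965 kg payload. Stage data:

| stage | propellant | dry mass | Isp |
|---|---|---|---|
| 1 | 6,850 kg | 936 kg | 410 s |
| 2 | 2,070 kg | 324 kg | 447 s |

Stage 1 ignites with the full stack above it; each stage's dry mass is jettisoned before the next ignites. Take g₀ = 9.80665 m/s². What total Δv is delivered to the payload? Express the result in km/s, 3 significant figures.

Ignition mass of stage 1 = 6,850+936 + 2,070+324 + 965 = 11,145 kg.
Stage 1: m₀ = 11,145 kg, m_f = 11,145 − 6,850 = 4,295 kg; Δv = 410×9.80665×ln(2.595) = 4020.7×0.9535 ≈ 3834 m/s.
Stage 2: m₀ = 3,359 kg, m_f = 3,359 − 2,070 = 1,289 kg; Δv = 447×9.80665×ln(2.606) = 4383.6×0.9578 ≈ 4198 m/s.
Total Δv = 3834 + 4198 = 8032 m/s.

Δv ≈ 8.03 km/s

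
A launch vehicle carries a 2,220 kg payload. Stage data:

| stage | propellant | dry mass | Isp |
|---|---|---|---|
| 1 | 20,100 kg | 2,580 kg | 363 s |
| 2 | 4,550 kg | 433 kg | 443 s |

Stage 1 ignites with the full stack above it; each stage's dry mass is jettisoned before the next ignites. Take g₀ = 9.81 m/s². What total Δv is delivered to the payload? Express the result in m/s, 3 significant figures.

Ignition mass of stage 1 = 20,100+2,580 + 4,550+433 + 2,220 = 29,883 kg.
Stage 1: m₀ = 29,883 kg, m_f = 29,883 − 20,100 = 9,783 kg; Δv = 363×9.81×ln(3.055) = 3561.0×1.1166 ≈ 3976 m/s.
Stage 2: m₀ = 7,203 kg, m_f = 7,203 − 4,550 = 2,653 kg; Δv = 443×9.81×ln(2.715) = 4345.8×0.9988 ≈ 4341 m/s.
Total Δv = 3976 + 4341 = 8317 m/s.

Δv ≈ 8320 m/s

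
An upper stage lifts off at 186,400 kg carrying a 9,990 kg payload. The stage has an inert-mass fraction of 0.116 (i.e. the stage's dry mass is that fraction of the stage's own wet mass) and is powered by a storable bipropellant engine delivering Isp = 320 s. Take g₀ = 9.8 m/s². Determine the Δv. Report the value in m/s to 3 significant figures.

Stage wet mass = m₀ − payload = 186,400 − 9,990 = 176,410 kg.
Stage dry mass = ε × stage wet mass = 0.116 × 176,410 = 20,463.6 kg.
Burnout mass m_f = stage dry + payload = 20,463.6 + 9,990 = 30,453.6 kg.
v_e = Isp · g₀ = 320 × 9.8 = 3136.0 m/s.
Δv = v_e · ln(186,400/30,453.6) = 3136.0 × ln(6.121) = 3136.0 × 1.8117 ≈ 5681 m/s.

Δv ≈ 5680 m/s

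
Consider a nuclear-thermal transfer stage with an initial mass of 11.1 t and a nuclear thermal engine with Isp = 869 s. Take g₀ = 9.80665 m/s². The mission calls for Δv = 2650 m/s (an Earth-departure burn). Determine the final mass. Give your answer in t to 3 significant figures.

v_e = Isp · g₀ = 869 × 9.80665 = 8522.0 m/s.
Rocket equation: m₀/m_f = exp(Δv / v_e) = exp(2650 / 8522.0) = exp(0.3110) = 1.3647.
m_f = m₀ / 1.3647 = 11.1 / 1.3647 = 8.13366 t.

final mass ≈ 8.13 t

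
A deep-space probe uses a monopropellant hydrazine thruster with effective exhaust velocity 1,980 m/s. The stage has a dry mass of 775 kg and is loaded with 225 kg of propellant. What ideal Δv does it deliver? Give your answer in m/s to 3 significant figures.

m₀ = m_dry + m_prop = 775 + 225 = 1,000 kg.
Using Δv = v_e ln(m₀/m_f): Δv = v_e · ln(m₀/m_f) = 1980.0 × ln(1.29) = 1980.0 × 0.2549 ≈ 504.7 m/s.

Δv ≈ 505 m/s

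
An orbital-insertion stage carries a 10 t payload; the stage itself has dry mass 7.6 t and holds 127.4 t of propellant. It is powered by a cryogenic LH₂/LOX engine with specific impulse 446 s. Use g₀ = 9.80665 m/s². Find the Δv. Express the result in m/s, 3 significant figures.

v_e = Isp · g₀ = 446 × 9.80665 = 4373.8 m/s.
m₀ = payload + dry + propellant = 10 + 7.6 + 127.4 = 145 t.
m_f = payload + dry = 10 + 7.6 = 17.6 t.
Rocket equation: Δv = v_e · ln(m₀/m_f) = 4373.8 × ln(8.239) = 4373.8 × 2.1088 ≈ 9223.5 m/s.

Δv ≈ 9220 m/s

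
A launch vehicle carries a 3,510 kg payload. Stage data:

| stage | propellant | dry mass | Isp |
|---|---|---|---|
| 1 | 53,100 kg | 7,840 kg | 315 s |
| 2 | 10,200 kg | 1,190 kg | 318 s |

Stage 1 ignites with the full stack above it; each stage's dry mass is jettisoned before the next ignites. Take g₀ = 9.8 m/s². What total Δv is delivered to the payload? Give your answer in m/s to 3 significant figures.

Δv ≈ 7310 m/s

Ignition mass of stage 1 = 53,100+7,840 + 10,200+1,190 + 3,510 = 75,840 kg.
Stage 1: m₀ = 75,840 kg, m_f = 75,840 − 53,100 = 22,740 kg; Δv = 315×9.8×ln(3.335) = 3087.0×1.2045 ≈ 3718 m/s.
Stage 2: m₀ = 14,900 kg, m_f = 14,900 − 10,200 = 4,700 kg; Δv = 318×9.8×ln(3.17) = 3116.4×1.1538 ≈ 3596 m/s.
Total Δv = 3718 + 3596 = 7314 m/s.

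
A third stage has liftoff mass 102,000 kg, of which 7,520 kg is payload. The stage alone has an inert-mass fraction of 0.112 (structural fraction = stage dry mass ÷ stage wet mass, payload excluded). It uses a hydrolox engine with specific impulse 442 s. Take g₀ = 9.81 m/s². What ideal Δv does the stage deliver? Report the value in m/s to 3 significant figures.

Stage wet mass = m₀ − payload = 102,000 − 7,520 = 94,480 kg.
Stage dry mass = ε × stage wet mass = 0.112 × 94,480 = 10,581.8 kg.
Burnout mass m_f = stage dry + payload = 10,581.8 + 7,520 = 18,101.8 kg.
v_e = Isp · g₀ = 442 × 9.81 = 4336.0 m/s.
Using Δv = v_e ln(m₀/m_f): Δv = v_e · ln(102,000/18,101.8) = 4336.0 × ln(5.635) = 4336.0 × 1.7290 ≈ 7497 m/s.

Δv ≈ 7500 m/s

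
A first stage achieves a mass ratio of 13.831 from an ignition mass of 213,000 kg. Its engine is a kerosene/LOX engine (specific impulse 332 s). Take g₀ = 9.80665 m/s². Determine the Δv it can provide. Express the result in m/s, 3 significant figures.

v_e = Isp · g₀ = 332 × 9.80665 = 3255.8 m/s.
Rocket equation: Δv = v_e · ln(13.831) = 3255.8 × 2.6269 ≈ 8552.7 m/s.

Δv ≈ 8550 m/s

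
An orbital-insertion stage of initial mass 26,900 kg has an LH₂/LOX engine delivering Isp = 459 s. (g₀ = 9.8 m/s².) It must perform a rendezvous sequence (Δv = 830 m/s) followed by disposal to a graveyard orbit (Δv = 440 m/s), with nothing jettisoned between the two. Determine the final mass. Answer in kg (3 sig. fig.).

v_e = Isp · g₀ = 459 × 9.8 = 4498.2 m/s.
After the first burn: m = 26900 × exp(−830/4498.2) = 26900 × 0.83150 = 22,367.4 kg.
After the second burn: m = 22,367.4 × exp(−440/4498.2) = 22,367.4 × 0.90681 = 20,283 kg.

final mass ≈ 20300 kg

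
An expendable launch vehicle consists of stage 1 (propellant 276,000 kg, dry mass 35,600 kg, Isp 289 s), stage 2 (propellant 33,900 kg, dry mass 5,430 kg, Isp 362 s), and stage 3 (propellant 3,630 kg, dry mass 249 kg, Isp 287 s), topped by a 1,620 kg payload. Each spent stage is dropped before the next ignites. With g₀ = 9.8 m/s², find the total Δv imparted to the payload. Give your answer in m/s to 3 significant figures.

Ignition mass of stage 1 = 276,000+35,600 + 33,900+5,430 + 3,630+249 + 1,620 = 356,429 kg.
Stage 1: m₀ = 356,429 kg, m_f = 356,429 − 276,000 = 80,429 kg; Δv = 289×9.8×ln(4.432) = 2832.2×1.4888 ≈ 4216 m/s.
Stage 2: m₀ = 44,829 kg, m_f = 44,829 − 33,900 = 10,929 kg; Δv = 362×9.8×ln(4.102) = 3547.6×1.4114 ≈ 5007 m/s.
Stage 3: m₀ = 5,499 kg, m_f = 5,499 − 3,630 = 1,869 kg; Δv = 287×9.8×ln(2.942) = 2812.6×1.0792 ≈ 3035 m/s.
Total Δv = 4216 + 5007 + 3035 = 12258 m/s.

Δv ≈ 12300 m/s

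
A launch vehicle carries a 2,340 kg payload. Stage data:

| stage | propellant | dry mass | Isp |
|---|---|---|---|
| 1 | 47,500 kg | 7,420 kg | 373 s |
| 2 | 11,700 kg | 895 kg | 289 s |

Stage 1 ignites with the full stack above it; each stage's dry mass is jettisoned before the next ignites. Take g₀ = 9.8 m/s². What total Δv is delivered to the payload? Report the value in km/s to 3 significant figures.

Δv ≈ 8.50 km/s

Ignition mass of stage 1 = 47,500+7,420 + 11,700+895 + 2,340 = 69,855 kg.
Stage 1: m₀ = 69,855 kg, m_f = 69,855 − 47,500 = 22,355 kg; Δv = 373×9.8×ln(3.125) = 3655.4×1.1394 ≈ 4165 m/s.
Stage 2: m₀ = 14,935 kg, m_f = 14,935 − 11,700 = 3,235 kg; Δv = 289×9.8×ln(4.617) = 2832.2×1.5297 ≈ 4332 m/s.
Total Δv = 4165 + 4332 = 8497 m/s.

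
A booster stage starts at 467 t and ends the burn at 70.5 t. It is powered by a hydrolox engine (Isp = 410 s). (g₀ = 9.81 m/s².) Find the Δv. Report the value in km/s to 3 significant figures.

Δv ≈ 7.60 km/s

v_e = Isp · g₀ = 410 × 9.81 = 4022.1 m/s.
Δv = v_e · ln(m₀/m_f) = 4022.1 × ln(6.624) = 4022.1 × 1.8907 ≈ 7604.7 m/s.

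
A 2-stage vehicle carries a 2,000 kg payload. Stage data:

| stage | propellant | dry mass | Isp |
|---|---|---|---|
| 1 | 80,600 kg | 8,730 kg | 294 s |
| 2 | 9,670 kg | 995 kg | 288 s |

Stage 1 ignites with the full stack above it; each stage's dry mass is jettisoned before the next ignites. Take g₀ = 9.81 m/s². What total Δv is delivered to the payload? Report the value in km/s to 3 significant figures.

Δv ≈ 8.58 km/s

Ignition mass of stage 1 = 80,600+8,730 + 9,670+995 + 2,000 = 101,995 kg.
Stage 1: m₀ = 101,995 kg, m_f = 101,995 − 80,600 = 21,395 kg; Δv = 294×9.81×ln(4.767) = 2884.1×1.5618 ≈ 4504 m/s.
Stage 2: m₀ = 12,665 kg, m_f = 12,665 − 9,670 = 2,995 kg; Δv = 288×9.81×ln(4.229) = 2825.3×1.4419 ≈ 4074 m/s.
Total Δv = 4504 + 4074 = 8578 m/s.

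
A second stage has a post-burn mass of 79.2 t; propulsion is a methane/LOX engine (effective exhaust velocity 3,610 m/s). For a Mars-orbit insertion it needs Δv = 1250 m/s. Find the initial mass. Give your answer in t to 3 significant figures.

initial mass ≈ 112 t

Rocket equation: m₀/m_f = exp(Δv / v_e) = exp(1250 / 3610.0) = exp(0.3463) = 1.4138.
m₀ = m_f × 1.4138 = 79.2 × 1.4138 = 111.973 t.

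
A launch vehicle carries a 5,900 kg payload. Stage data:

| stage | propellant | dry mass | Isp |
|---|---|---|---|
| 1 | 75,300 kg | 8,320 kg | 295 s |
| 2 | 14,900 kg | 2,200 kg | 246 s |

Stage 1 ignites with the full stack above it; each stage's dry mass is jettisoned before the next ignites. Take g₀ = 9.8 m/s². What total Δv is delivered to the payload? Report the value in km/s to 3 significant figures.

Ignition mass of stage 1 = 75,300+8,320 + 14,900+2,200 + 5,900 = 106,620 kg.
Stage 1: m₀ = 106,620 kg, m_f = 106,620 − 75,300 = 31,320 kg; Δv = 295×9.8×ln(3.404) = 2891.0×1.2250 ≈ 3542 m/s.
Stage 2: m₀ = 23,000 kg, m_f = 23,000 − 14,900 = 8,100 kg; Δv = 246×9.8×ln(2.84) = 2410.8×1.0436 ≈ 2516 m/s.
Total Δv = 3542 + 2516 = 6058 m/s.

Δv ≈ 6.06 km/s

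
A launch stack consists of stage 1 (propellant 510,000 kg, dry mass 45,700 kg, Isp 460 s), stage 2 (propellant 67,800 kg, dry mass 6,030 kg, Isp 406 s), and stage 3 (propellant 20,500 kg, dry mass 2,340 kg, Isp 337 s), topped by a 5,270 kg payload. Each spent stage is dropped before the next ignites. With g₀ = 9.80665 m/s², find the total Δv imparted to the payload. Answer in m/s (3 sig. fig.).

Δv ≈ 15400 m/s

Ignition mass of stage 1 = 510,000+45,700 + 67,800+6,030 + 20,500+2,340 + 5,270 = 657,640 kg.
Stage 1: m₀ = 657,640 kg, m_f = 657,640 − 510,000 = 147,640 kg; Δv = 460×9.80665×ln(4.454) = 4511.1×1.4939 ≈ 6739 m/s.
Stage 2: m₀ = 101,940 kg, m_f = 101,940 − 67,800 = 34,140 kg; Δv = 406×9.80665×ln(2.986) = 3981.5×1.0939 ≈ 4355 m/s.
Stage 3: m₀ = 28,110 kg, m_f = 28,110 − 20,500 = 7,610 kg; Δv = 337×9.80665×ln(3.694) = 3304.8×1.3067 ≈ 4318 m/s.
Total Δv = 6739 + 4355 + 4318 = 15412 m/s.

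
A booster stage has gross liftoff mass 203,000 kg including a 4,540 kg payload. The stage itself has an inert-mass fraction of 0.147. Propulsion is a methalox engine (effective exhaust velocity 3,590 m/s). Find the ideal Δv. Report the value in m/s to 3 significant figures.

Stage wet mass = m₀ − payload = 203,000 − 4,540 = 198,460 kg.
Stage dry mass = ε × stage wet mass = 0.147 × 198,460 = 29,173.6 kg.
Burnout mass m_f = stage dry + payload = 29,173.6 + 4,540 = 33,713.6 kg.
From the ideal rocket equation, Δv = v_e · ln(203,000/33,713.6) = 3590.0 × ln(6.021) = 3590.0 × 1.7953 ≈ 6445 m/s.

Δv ≈ 6450 m/s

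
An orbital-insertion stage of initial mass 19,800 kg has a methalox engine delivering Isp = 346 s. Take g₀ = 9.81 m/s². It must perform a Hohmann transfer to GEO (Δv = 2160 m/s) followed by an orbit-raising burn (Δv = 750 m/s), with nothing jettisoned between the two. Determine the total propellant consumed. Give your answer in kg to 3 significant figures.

v_e = Isp · g₀ = 346 × 9.81 = 3394.3 m/s.
After the first burn: m = 19800 × exp(−2160/3394.3) = 19800 × 0.52921 = 10,478.4 kg.
After the second burn: m = 10,478.4 × exp(−750/3394.3) = 10,478.4 × 0.80175 = 8,401.06 kg.
Total propellant = m₀ − m_final = 19800 − 8,401.06 = 11,398.94 kg.

total propellant consumed ≈ 11400 kg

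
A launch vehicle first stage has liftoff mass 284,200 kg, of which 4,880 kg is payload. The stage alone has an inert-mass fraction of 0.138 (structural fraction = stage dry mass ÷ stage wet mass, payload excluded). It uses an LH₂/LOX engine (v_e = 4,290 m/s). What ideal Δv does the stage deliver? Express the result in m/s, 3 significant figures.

Δv ≈ 8060 m/s

Stage wet mass = m₀ − payload = 284,200 − 4,880 = 279,320 kg.
Stage dry mass = ε × stage wet mass = 0.138 × 279,320 = 38,546.2 kg.
Burnout mass m_f = stage dry + payload = 38,546.2 + 4,880 = 43,426.2 kg.
Rocket equation: Δv = v_e · ln(284,200/43,426.2) = 4290.0 × ln(6.544) = 4290.0 × 1.8786 ≈ 8059 m/s.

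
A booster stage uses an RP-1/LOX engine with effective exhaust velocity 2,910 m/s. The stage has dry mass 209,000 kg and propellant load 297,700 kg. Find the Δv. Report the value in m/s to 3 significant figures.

m₀ = m_dry + m_prop = 209,000 + 297,700 = 506,700 kg.
By the Tsiolkovsky rocket equation, Δv = v_e · ln(m₀/m_f) = 2910.0 × ln(2.424) = 2910.0 × 0.8856 ≈ 2577.1 m/s.

Δv ≈ 2580 m/s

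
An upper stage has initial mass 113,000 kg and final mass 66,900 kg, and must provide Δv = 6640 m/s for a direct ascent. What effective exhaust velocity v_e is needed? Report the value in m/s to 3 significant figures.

ln(m₀/m_f) = ln(113000/66900) = ln(1.689) = 0.5242.
v_e = Δv / ln(m₀/m_f) = 6640 / 0.5242 = 12667.2 m/s.

v_e ≈ 12700 m/s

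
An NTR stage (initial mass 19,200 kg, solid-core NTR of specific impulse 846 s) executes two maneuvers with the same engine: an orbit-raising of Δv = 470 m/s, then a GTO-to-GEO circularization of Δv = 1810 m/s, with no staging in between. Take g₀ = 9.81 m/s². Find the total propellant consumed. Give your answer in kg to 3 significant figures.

total propellant consumed ≈ 4610 kg

v_e = Isp · g₀ = 846 × 9.81 = 8299.3 m/s.
After the first burn: m = 19200 × exp(−470/8299.3) = 19200 × 0.94494 = 18,142.8 kg.
After the second burn: m = 18,142.8 × exp(−1810/8299.3) = 18,142.8 × 0.80405 = 14,587.7 kg.
Total propellant = m₀ − m_final = 19200 − 14,587.7 = 4,612.3 kg.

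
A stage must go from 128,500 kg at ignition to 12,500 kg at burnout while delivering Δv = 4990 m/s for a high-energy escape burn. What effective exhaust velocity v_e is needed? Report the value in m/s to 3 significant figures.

ln(m₀/m_f) = ln(128500/12500) = ln(10.28) = 2.3302.
v_e = Δv / ln(m₀/m_f) = 4990 / 2.3302 = 2141.4 m/s.

v_e ≈ 2140 m/s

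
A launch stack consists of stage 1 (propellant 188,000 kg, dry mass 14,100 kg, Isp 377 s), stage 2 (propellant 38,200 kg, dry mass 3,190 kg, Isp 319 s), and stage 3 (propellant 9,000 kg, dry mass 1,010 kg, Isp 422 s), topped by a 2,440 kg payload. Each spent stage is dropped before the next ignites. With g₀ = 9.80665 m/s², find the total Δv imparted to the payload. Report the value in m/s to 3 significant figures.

Δv ≈ 14100 m/s

Ignition mass of stage 1 = 188,000+14,100 + 38,200+3,190 + 9,000+1,010 + 2,440 = 255,940 kg.
Stage 1: m₀ = 255,940 kg, m_f = 255,940 − 188,000 = 67,940 kg; Δv = 377×9.80665×ln(3.767) = 3697.1×1.3263 ≈ 4904 m/s.
Stage 2: m₀ = 53,840 kg, m_f = 53,840 − 38,200 = 15,640 kg; Δv = 319×9.80665×ln(3.442) = 3128.3×1.2362 ≈ 3867 m/s.
Stage 3: m₀ = 12,450 kg, m_f = 12,450 − 9,000 = 3,450 kg; Δv = 422×9.80665×ln(3.609) = 4138.4×1.2833 ≈ 5311 m/s.
Total Δv = 4904 + 3867 + 5311 = 14082 m/s.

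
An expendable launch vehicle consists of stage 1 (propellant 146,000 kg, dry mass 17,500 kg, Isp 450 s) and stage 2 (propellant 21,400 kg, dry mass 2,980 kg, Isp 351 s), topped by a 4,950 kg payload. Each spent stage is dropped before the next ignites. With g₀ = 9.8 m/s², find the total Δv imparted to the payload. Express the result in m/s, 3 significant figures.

Ignition mass of stage 1 = 146,000+17,500 + 21,400+2,980 + 4,950 = 192,830 kg.
Stage 1: m₀ = 192,830 kg, m_f = 192,830 − 146,000 = 46,830 kg; Δv = 450×9.8×ln(4.118) = 4410.0×1.4153 ≈ 6241 m/s.
Stage 2: m₀ = 29,330 kg, m_f = 29,330 − 21,400 = 7,930 kg; Δv = 351×9.8×ln(3.699) = 3439.8×1.3080 ≈ 4499 m/s.
Total Δv = 6241 + 4499 = 10740 m/s.

Δv ≈ 10700 m/s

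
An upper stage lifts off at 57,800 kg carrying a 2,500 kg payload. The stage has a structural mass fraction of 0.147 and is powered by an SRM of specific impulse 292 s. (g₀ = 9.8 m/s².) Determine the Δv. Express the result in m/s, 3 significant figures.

Stage wet mass = m₀ − payload = 57,800 − 2,500 = 55,300 kg.
Stage dry mass = ε × stage wet mass = 0.147 × 55,300 = 8,129.1 kg.
Burnout mass m_f = stage dry + payload = 8,129.1 + 2,500 = 10,629.1 kg.
v_e = Isp · g₀ = 292 × 9.8 = 2861.6 m/s.
By the Tsiolkovsky rocket equation, Δv = v_e · ln(57,800/10,629.1) = 2861.6 × ln(5.438) = 2861.6 × 1.6934 ≈ 4846 m/s.

Δv ≈ 4850 m/s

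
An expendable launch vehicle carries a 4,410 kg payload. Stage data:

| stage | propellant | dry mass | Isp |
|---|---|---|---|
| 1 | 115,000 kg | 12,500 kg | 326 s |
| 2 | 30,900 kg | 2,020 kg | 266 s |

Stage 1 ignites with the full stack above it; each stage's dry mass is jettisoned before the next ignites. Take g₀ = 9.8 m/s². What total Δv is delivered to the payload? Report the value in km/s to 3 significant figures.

Δv ≈ 8.41 km/s

Ignition mass of stage 1 = 115,000+12,500 + 30,900+2,020 + 4,410 = 164,830 kg.
Stage 1: m₀ = 164,830 kg, m_f = 164,830 − 115,000 = 49,830 kg; Δv = 326×9.8×ln(3.308) = 3194.8×1.1963 ≈ 3822 m/s.
Stage 2: m₀ = 37,330 kg, m_f = 37,330 − 30,900 = 6,430 kg; Δv = 266×9.8×ln(5.806) = 2606.8×1.7588 ≈ 4585 m/s.
Total Δv = 3822 + 4585 = 8407 m/s.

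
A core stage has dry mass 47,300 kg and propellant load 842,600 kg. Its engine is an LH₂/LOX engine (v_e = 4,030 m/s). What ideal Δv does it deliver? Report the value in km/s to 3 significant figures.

m₀ = m_dry + m_prop = 47,300 + 842,600 = 889,900 kg.
From the ideal rocket equation, Δv = v_e · ln(m₀/m_f) = 4030.0 × ln(18.81) = 4030.0 × 2.9346 ≈ 11826.4 m/s.

Δv ≈ 11.8 km/s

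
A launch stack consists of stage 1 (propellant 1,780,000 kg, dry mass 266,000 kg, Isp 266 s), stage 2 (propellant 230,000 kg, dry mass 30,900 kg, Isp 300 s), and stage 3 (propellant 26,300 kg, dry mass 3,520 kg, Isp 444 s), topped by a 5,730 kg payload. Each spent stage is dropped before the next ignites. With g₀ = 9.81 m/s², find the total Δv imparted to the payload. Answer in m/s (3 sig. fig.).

Δv ≈ 14000 m/s

Ignition mass of stage 1 = 1,780,000+266,000 + 230,000+30,900 + 26,300+3,520 + 5,730 = 2,342,450 kg.
Stage 1: m₀ = 2,342,450 kg, m_f = 2,342,450 − 1,780,000 = 562,450 kg; Δv = 266×9.81×ln(4.165) = 2609.5×1.4267 ≈ 3723 m/s.
Stage 2: m₀ = 296,450 kg, m_f = 296,450 − 230,000 = 66,450 kg; Δv = 300×9.81×ln(4.461) = 2943.0×1.4954 ≈ 4401 m/s.
Stage 3: m₀ = 35,550 kg, m_f = 35,550 − 26,300 = 9,250 kg; Δv = 444×9.81×ln(3.843) = 4355.6×1.3463 ≈ 5864 m/s.
Total Δv = 3723 + 4401 + 5864 = 13988 m/s.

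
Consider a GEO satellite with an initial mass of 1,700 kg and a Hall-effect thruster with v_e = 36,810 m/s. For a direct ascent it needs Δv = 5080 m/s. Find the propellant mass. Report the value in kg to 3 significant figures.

propellant mass ≈ 219 kg

m₀/m_f = exp(Δv / v_e) = exp(5080 / 36810.0) = exp(0.1380) = 1.1480.
m_f = 1,700 / 1.1480 = 1,480.84 kg, so propellant = m₀ − m_f = 1,700 − 1,480.84 = 219.16 kg.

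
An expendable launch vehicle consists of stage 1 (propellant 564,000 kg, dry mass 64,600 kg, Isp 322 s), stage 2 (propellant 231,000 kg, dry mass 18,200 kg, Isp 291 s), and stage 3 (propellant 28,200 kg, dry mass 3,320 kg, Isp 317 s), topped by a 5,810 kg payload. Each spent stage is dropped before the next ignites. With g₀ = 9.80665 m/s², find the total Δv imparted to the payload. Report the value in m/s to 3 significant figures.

Δv ≈ 12100 m/s

Ignition mass of stage 1 = 564,000+64,600 + 231,000+18,200 + 28,200+3,320 + 5,810 = 915,130 kg.
Stage 1: m₀ = 915,130 kg, m_f = 915,130 − 564,000 = 351,130 kg; Δv = 322×9.80665×ln(2.606) = 3157.7×0.9579 ≈ 3025 m/s.
Stage 2: m₀ = 286,530 kg, m_f = 286,530 − 231,000 = 55,530 kg; Δv = 291×9.80665×ln(5.16) = 2853.7×1.6409 ≈ 4683 m/s.
Stage 3: m₀ = 37,330 kg, m_f = 37,330 − 28,200 = 9,130 kg; Δv = 317×9.80665×ln(4.089) = 3108.7×1.4082 ≈ 4378 m/s.
Total Δv = 3025 + 4683 + 4378 = 12086 m/s.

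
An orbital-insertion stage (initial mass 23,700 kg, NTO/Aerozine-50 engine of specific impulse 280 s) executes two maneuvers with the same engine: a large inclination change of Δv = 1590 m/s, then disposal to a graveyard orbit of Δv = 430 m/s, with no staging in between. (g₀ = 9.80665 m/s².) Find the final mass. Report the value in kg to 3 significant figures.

v_e = Isp · g₀ = 280 × 9.80665 = 2745.9 m/s.
After the first burn: m = 23700 × exp(−1590/2745.9) = 23700 × 0.56043 = 13,282.2 kg.
After the second burn: m = 13,282.2 × exp(−430/2745.9) = 13,282.2 × 0.85505 = 11,356.9 kg.

final mass ≈ 11400 kg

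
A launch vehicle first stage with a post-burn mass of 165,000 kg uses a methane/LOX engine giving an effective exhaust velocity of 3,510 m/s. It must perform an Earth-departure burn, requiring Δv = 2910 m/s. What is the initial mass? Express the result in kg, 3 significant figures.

initial mass ≈ 378000 kg

Using Δv = v_e ln(m₀/m_f): m₀/m_f = exp(Δv / v_e) = exp(2910 / 3510.0) = exp(0.8291) = 2.2912.
m₀ = m_f × 2.2912 = 165,000 × 2.2912 = 378,048 kg.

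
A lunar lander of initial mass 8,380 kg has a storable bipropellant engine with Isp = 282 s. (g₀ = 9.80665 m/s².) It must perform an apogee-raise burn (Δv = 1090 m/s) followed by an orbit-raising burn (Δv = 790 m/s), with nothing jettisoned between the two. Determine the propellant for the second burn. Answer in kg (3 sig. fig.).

propellant for the second burn ≈ 1400 kg

v_e = Isp · g₀ = 282 × 9.80665 = 2765.5 m/s.
After the first burn: m = 8380 × exp(−1090/2765.5) = 8380 × 0.67426 = 5,650.3 kg.
After the second burn: m = 5,650.3 × exp(−790/2765.5) = 5,650.3 × 0.75151 = 4,246.26 kg.
Second-burn propellant = 5,650.3 − 4,246.26 = 1,404.04 kg.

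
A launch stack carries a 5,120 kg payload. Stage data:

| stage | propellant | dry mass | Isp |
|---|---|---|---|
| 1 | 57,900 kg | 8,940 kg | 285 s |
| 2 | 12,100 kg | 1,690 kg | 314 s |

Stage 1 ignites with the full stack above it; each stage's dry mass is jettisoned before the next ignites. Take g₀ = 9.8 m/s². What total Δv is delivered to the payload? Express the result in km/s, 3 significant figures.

Δv ≈ 6.28 km/s

Ignition mass of stage 1 = 57,900+8,940 + 12,100+1,690 + 5,120 = 85,750 kg.
Stage 1: m₀ = 85,750 kg, m_f = 85,750 − 57,900 = 27,850 kg; Δv = 285×9.8×ln(3.079) = 2793.0×1.1246 ≈ 3141 m/s.
Stage 2: m₀ = 18,910 kg, m_f = 18,910 − 12,100 = 6,810 kg; Δv = 314×9.8×ln(2.777) = 3077.2×1.0213 ≈ 3143 m/s.
Total Δv = 3141 + 3143 = 6284 m/s.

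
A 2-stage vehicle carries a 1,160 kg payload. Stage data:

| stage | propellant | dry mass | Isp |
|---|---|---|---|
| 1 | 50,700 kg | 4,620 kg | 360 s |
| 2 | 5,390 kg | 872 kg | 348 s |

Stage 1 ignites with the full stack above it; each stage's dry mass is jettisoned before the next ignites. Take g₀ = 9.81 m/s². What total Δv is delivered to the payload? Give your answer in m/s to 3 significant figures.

Δv ≈ 10300 m/s

Ignition mass of stage 1 = 50,700+4,620 + 5,390+872 + 1,160 = 62,742 kg.
Stage 1: m₀ = 62,742 kg, m_f = 62,742 − 50,700 = 12,042 kg; Δv = 360×9.81×ln(5.21) = 3531.6×1.6506 ≈ 5829 m/s.
Stage 2: m₀ = 7,422 kg, m_f = 7,422 − 5,390 = 2,032 kg; Δv = 348×9.81×ln(3.653) = 3413.9×1.2954 ≈ 4422 m/s.
Total Δv = 5829 + 4422 = 10251 m/s.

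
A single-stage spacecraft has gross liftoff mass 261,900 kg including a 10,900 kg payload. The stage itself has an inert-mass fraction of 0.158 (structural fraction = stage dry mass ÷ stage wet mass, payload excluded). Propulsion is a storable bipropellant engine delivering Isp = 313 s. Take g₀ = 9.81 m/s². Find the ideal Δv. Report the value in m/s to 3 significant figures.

Δv ≈ 5050 m/s

Stage wet mass = m₀ − payload = 261,900 − 10,900 = 251,000 kg.
Stage dry mass = ε × stage wet mass = 0.158 × 251,000 = 39,658 kg.
Burnout mass m_f = stage dry + payload = 39,658 + 10,900 = 50,558 kg.
v_e = Isp · g₀ = 313 × 9.81 = 3070.5 m/s.
Δv = v_e · ln(261,900/50,558) = 3070.5 × ln(5.18) = 3070.5 × 1.6448 ≈ 5051 m/s.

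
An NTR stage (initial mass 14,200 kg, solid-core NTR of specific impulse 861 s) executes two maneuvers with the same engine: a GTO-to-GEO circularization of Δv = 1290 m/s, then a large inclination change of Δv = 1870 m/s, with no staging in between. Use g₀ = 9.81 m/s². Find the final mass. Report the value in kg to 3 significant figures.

final mass ≈ 9770 kg

v_e = Isp · g₀ = 861 × 9.81 = 8446.4 m/s.
After the first burn: m = 14200 × exp(−1290/8446.4) = 14200 × 0.85836 = 12,188.7 kg.
After the second burn: m = 12,188.7 × exp(−1870/8446.4) = 12,188.7 × 0.80140 = 9,768.02 kg.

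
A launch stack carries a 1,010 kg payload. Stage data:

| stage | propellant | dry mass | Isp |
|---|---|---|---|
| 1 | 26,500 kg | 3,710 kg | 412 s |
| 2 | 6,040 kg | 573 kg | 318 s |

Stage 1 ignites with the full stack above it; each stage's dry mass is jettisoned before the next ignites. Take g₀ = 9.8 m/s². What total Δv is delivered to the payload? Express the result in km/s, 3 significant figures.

Ignition mass of stage 1 = 26,500+3,710 + 6,040+573 + 1,010 = 37,833 kg.
Stage 1: m₀ = 37,833 kg, m_f = 37,833 − 26,500 = 11,333 kg; Δv = 412×9.8×ln(3.338) = 4037.6×1.2055 ≈ 4867 m/s.
Stage 2: m₀ = 7,623 kg, m_f = 7,623 − 6,040 = 1,583 kg; Δv = 318×9.8×ln(4.816) = 3116.4×1.5718 ≈ 4899 m/s.
Total Δv = 4867 + 4899 = 9766 m/s.

Δv ≈ 9.77 km/s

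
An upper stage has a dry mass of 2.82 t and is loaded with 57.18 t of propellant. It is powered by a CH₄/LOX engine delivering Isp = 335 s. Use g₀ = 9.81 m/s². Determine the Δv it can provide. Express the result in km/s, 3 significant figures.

Δv ≈ 10.0 km/s

v_e = Isp · g₀ = 335 × 9.81 = 3286.4 m/s.
m₀ = m_dry + m_prop = 2.82 + 57.18 = 60 t.
Rocket equation: Δv = v_e · ln(m₀/m_f) = 3286.4 × ln(21.28) = 3286.4 × 3.0576 ≈ 10048.4 m/s.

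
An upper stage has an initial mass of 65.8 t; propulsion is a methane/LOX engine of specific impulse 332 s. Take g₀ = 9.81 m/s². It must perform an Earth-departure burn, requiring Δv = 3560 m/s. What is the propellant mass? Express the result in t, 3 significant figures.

propellant mass ≈ 43.7 t

v_e = Isp · g₀ = 332 × 9.81 = 3256.9 m/s.
m₀/m_f = exp(Δv / v_e) = exp(3560 / 3256.9) = exp(1.0931) = 2.9834.
m_f = 65.8 / 2.9834 = 22.0554 t, so propellant = m₀ − m_f = 65.8 − 22.0554 = 43.7446 t.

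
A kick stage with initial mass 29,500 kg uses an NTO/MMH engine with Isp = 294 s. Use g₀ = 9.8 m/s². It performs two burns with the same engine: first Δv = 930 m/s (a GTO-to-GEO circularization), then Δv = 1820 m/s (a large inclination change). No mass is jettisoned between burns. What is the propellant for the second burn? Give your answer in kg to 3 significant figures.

propellant for the second burn ≈ 10000 kg

v_e = Isp · g₀ = 294 × 9.8 = 2881.2 m/s.
After the first burn: m = 29500 × exp(−930/2881.2) = 29500 × 0.72413 = 21,361.8 kg.
After the second burn: m = 21,361.8 × exp(−1820/2881.2) = 21,361.8 × 0.53170 = 11,358.1 kg.
Second-burn propellant = 21,361.8 − 11,358.1 = 10,003.7 kg.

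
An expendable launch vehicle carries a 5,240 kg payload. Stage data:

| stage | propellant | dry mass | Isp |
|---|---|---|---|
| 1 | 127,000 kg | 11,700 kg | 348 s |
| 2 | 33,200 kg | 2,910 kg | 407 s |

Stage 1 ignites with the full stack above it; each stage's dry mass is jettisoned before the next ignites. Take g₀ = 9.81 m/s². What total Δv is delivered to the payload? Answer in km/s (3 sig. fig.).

Δv ≈ 10.7 km/s

Ignition mass of stage 1 = 127,000+11,700 + 33,200+2,910 + 5,240 = 180,050 kg.
Stage 1: m₀ = 180,050 kg, m_f = 180,050 − 127,000 = 53,050 kg; Δv = 348×9.81×ln(3.394) = 3413.9×1.2220 ≈ 4172 m/s.
Stage 2: m₀ = 41,350 kg, m_f = 41,350 − 33,200 = 8,150 kg; Δv = 407×9.81×ln(5.074) = 3992.7×1.6241 ≈ 6484 m/s.
Total Δv = 4172 + 6484 = 10656 m/s.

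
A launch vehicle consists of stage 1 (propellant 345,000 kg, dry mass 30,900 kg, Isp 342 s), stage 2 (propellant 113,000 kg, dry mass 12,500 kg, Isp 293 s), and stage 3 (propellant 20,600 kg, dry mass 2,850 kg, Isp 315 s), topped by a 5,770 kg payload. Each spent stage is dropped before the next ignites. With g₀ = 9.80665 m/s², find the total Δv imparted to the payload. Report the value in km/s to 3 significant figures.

Ignition mass of stage 1 = 345,000+30,900 + 113,000+12,500 + 20,600+2,850 + 5,770 = 530,620 kg.
Stage 1: m₀ = 530,620 kg, m_f = 530,620 − 345,000 = 185,620 kg; Δv = 342×9.80665×ln(2.859) = 3353.9×1.0503 ≈ 3523 m/s.
Stage 2: m₀ = 154,720 kg, m_f = 154,720 − 113,000 = 41,720 kg; Δv = 293×9.80665×ln(3.709) = 2873.3×1.3106 ≈ 3766 m/s.
Stage 3: m₀ = 29,220 kg, m_f = 29,220 − 20,600 = 8,620 kg; Δv = 315×9.80665×ln(3.39) = 3089.1×1.2208 ≈ 3771 m/s.
Total Δv = 3523 + 3766 + 3771 = 11060 m/s.

Δv ≈ 11.1 km/s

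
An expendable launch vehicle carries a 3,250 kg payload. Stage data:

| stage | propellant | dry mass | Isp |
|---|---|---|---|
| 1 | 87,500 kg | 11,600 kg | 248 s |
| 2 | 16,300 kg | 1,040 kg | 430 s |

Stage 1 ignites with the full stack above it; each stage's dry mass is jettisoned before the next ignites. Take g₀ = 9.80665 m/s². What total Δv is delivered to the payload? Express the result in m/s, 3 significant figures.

Δv ≈ 9810 m/s

Ignition mass of stage 1 = 87,500+11,600 + 16,300+1,040 + 3,250 = 119,690 kg.
Stage 1: m₀ = 119,690 kg, m_f = 119,690 − 87,500 = 32,190 kg; Δv = 248×9.80665×ln(3.718) = 2432.0×1.3132 ≈ 3194 m/s.
Stage 2: m₀ = 20,590 kg, m_f = 20,590 − 16,300 = 4,290 kg; Δv = 430×9.80665×ln(4.8) = 4216.9×1.5685 ≈ 6614 m/s.
Total Δv = 3194 + 6614 = 9808 m/s.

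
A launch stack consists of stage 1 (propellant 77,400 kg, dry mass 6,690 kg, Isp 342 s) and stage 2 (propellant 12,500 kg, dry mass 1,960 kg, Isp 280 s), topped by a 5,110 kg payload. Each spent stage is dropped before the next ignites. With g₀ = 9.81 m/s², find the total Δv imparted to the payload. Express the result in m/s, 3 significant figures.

Ignition mass of stage 1 = 77,400+6,690 + 12,500+1,960 + 5,110 = 103,660 kg.
Stage 1: m₀ = 103,660 kg, m_f = 103,660 − 77,400 = 26,260 kg; Δv = 342×9.81×ln(3.947) = 3355.0×1.3731 ≈ 4607 m/s.
Stage 2: m₀ = 19,570 kg, m_f = 19,570 − 12,500 = 7,070 kg; Δv = 280×9.81×ln(2.768) = 2746.8×1.0181 ≈ 2797 m/s.
Total Δv = 4607 + 2797 = 7404 m/s.

Δv ≈ 7400 m/s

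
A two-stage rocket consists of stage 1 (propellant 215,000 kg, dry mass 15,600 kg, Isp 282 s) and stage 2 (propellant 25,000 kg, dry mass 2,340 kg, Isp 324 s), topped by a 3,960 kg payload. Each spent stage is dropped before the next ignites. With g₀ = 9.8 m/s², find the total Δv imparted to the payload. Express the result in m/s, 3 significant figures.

Ignition mass of stage 1 = 215,000+15,600 + 25,000+2,340 + 3,960 = 261,900 kg.
Stage 1: m₀ = 261,900 kg, m_f = 261,900 − 215,000 = 46,900 kg; Δv = 282×9.8×ln(5.584) = 2763.6×1.7199 ≈ 4753 m/s.
Stage 2: m₀ = 31,300 kg, m_f = 31,300 − 25,000 = 6,300 kg; Δv = 324×9.8×ln(4.968) = 3175.2×1.6031 ≈ 5090 m/s.
Total Δv = 4753 + 5090 = 9843 m/s.

Δv ≈ 9840 m/s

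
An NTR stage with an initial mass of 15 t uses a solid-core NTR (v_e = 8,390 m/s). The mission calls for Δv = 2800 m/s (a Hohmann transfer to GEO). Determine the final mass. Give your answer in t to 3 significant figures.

m₀/m_f = exp(Δv / v_e) = exp(2800 / 8390.0) = exp(0.3337) = 1.3962.
m_f = m₀ / 1.3962 = 15 / 1.3962 = 10.7434 t.

final mass ≈ 10.7 t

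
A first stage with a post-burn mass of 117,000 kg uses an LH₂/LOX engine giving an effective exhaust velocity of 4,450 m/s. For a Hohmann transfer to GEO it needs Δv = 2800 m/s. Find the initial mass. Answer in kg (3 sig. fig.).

m₀/m_f = exp(Δv / v_e) = exp(2800 / 4450.0) = exp(0.6292) = 1.8761.
m₀ = m_f × 1.8761 = 117,000 × 1.8761 = 219,504 kg.

initial mass ≈ 220000 kg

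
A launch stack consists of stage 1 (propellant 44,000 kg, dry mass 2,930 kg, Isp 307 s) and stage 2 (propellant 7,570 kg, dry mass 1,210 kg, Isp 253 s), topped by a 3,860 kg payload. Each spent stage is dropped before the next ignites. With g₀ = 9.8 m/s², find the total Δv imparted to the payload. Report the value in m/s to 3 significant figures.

Δv ≈ 6300 m/s

Ignition mass of stage 1 = 44,000+2,930 + 7,570+1,210 + 3,860 = 59,570 kg.
Stage 1: m₀ = 59,570 kg, m_f = 59,570 − 44,000 = 15,570 kg; Δv = 307×9.8×ln(3.826) = 3008.6×1.3418 ≈ 4037 m/s.
Stage 2: m₀ = 12,640 kg, m_f = 12,640 − 7,570 = 5,070 kg; Δv = 253×9.8×ln(2.493) = 2479.4×0.9135 ≈ 2265 m/s.
Total Δv = 4037 + 2265 = 6302 m/s.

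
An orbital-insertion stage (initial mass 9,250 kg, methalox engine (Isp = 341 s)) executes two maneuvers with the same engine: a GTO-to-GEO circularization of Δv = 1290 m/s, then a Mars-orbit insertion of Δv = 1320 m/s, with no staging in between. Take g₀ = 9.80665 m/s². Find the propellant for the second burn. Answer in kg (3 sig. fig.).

propellant for the second burn ≈ 2050 kg

v_e = Isp · g₀ = 341 × 9.80665 = 3344.1 m/s.
After the first burn: m = 9250 × exp(−1290/3344.1) = 9250 × 0.67994 = 6,289.45 kg.
After the second burn: m = 6,289.45 × exp(−1320/3344.1) = 6,289.45 × 0.67386 = 4,238.21 kg.
Second-burn propellant = 6,289.45 − 4,238.21 = 2,051.24 kg.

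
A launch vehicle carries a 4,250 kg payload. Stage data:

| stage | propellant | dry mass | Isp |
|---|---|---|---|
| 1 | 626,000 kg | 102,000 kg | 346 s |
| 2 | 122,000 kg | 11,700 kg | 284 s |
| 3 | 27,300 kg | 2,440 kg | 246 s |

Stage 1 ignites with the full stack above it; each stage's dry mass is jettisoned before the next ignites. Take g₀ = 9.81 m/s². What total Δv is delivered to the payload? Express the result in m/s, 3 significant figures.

Ignition mass of stage 1 = 626,000+102,000 + 122,000+11,700 + 27,300+2,440 + 4,250 = 895,690 kg.
Stage 1: m₀ = 895,690 kg, m_f = 895,690 − 626,000 = 269,690 kg; Δv = 346×9.81×ln(3.321) = 3394.3×1.2003 ≈ 4074 m/s.
Stage 2: m₀ = 167,690 kg, m_f = 167,690 − 122,000 = 45,690 kg; Δv = 284×9.81×ln(3.67) = 2786.0×1.3002 ≈ 3623 m/s.
Stage 3: m₀ = 33,990 kg, m_f = 33,990 − 27,300 = 6,690 kg; Δv = 246×9.81×ln(5.081) = 2413.3×1.6255 ≈ 3923 m/s.
Total Δv = 4074 + 3623 + 3923 = 11620 m/s.

Δv ≈ 11600 m/s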